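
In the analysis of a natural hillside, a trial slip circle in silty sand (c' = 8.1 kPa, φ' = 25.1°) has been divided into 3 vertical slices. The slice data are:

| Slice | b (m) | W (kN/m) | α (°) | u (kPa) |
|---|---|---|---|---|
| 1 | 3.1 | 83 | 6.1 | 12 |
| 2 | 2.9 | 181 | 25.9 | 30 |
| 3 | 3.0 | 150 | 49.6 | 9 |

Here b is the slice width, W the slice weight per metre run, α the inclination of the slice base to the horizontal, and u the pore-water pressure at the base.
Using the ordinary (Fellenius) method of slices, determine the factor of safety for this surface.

FS = 0.83

Ordinary method of slices: FS = Σ[c'·Δl_i + (W_i cosα_i − u_i·Δl_i)·tanφ'] / Σ W_i sinα_i, with Δl_i = b_i / cosα_i.
Slice 1: Δl = 3.1/cos6.1° = 3.118 m; N'_1 = 83·cos6.1° − 12·3.118 = 45.1; c'Δl = 25.25; W sinα = 8.8
Slice 2: Δl = 2.9/cos25.9° = 3.224 m; N'_2 = 181·cos25.9° − 30·3.224 = 66.1; c'Δl = 26.11; W sinα = 79.1
Slice 3: Δl = 3.0/cos49.6° = 4.629 m; N'_3 = 150·cos49.6° − 9·4.629 = 55.6; c'Δl = 37.49; W sinα = 114.2
Σc'Δl = 88.9 kN/m; ΣN' = 166.8 kN/m; ΣW sinα = 202.1 kN/m
Resisting = 88.9 + 166.8·tan25.1° = 88.9 + 78.1 = 167.0 kN/m
FS = 167.0 / 202.1 = 0.826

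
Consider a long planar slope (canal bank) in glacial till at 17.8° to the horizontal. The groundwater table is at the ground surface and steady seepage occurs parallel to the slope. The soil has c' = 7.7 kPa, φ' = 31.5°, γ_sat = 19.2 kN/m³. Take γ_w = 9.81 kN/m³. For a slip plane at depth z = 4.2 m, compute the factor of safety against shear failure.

With seepage parallel to the slope and the water table at the surface, the effective normal stress on the slip plane uses the buoyant unit weight γ' = γ_sat − γ_w while the driving shear stress uses γ_sat:
FS = [c' + γ' z cos²β tanφ'] / [γ_sat z sinβ cosβ]
γ' = 19.2 − 9.81 = 9.39 kN/m³
Numerator = 7.7 + 9.39·4.2·cos²17.8°·tan31.5° = 7.7 + 9.39·4.2·0.9066·0.6128 = 29.609 kPa
Denominator = 19.2·4.2·sin17.8°·cos17.8° = 19.2·4.2·0.3057·0.9521 = 23.471 kPa
FS = 29.609 / 23.471 = 1.262

FS = 1.26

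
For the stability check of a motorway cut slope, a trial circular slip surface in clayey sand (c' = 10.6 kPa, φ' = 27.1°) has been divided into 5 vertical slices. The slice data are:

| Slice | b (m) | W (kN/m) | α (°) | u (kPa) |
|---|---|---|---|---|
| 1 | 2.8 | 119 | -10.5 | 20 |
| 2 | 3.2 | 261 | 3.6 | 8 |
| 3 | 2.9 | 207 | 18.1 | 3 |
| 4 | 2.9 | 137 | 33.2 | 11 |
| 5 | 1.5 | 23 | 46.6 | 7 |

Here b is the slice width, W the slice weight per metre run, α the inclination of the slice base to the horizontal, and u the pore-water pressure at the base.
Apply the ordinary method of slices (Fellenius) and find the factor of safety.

FS = 2.94

Ordinary method of slices: FS = Σ[c'·Δl_i + (W_i cosα_i − u_i·Δl_i)·tanφ'] / Σ W_i sinα_i, with Δl_i = b_i / cosα_i.
Slice 1: Δl = 2.8/cos(-10.5°) = 2.848 m; N'_1 = 119·cos(-10.5°) − 20·2.848 = 60.1; c'Δl = 30.19; W sinα = -21.7
Slice 2: Δl = 3.2/cos3.6° = 3.206 m; N'_2 = 261·cos3.6° − 8·3.206 = 234.8; c'Δl = 33.99; W sinα = 16.4
Slice 3: Δl = 2.9/cos18.1° = 3.051 m; N'_3 = 207·cos18.1° − 3·3.051 = 187.6; c'Δl = 32.34; W sinα = 64.3
Slice 4: Δl = 2.9/cos33.2° = 3.466 m; N'_4 = 137·cos33.2° − 11·3.466 = 76.5; c'Δl = 36.74; W sinα = 75.0
Slice 5: Δl = 1.5/cos46.6° = 2.183 m; N'_5 = 23·cos46.6° − 7·2.183 = 0.5; c'Δl = 23.14; W sinα = 16.7
Σc'Δl = 156.4 kN/m; ΣN' = 559.5 kN/m; ΣW sinα = 150.7 kN/m
Resisting = 156.4 + 559.5·tan27.1° = 156.4 + 286.3 = 442.7 kN/m
FS = 442.7 / 150.7 = 2.937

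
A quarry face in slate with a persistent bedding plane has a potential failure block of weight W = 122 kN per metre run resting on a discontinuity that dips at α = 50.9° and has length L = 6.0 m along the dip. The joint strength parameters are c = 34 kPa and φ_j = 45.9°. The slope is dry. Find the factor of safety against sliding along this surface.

Resolving the block weight along and normal to the plane and applying the Mohr–Coulomb strength on the joint:
N' = W cosα = 122·cos50.9° = 76.9 kN/m
Driving force T = W sinα = 122·sin50.9° = 94.7 kN/m
Resisting force R = c·L + N'·tanφ_j = 34·6.0 + 76.9·tan45.9° = 204.0 + 79.4 = 283.4 kN/m
FS = R / T = 283.4 / 94.7 = 2.993

FS = 2.99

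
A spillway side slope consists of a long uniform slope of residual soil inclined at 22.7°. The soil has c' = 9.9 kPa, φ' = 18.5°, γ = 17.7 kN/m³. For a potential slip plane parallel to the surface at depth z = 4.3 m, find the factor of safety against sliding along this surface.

FS = 1.17

For an infinite slope with a slip plane parallel to the surface (no pore pressure): FS = [c' + γz cos²β tanφ'] / [γz sinβ cosβ].
γz = 17.7·4.3 = 76.11 kN/m²
Numerator = 9.9 + 76.11·cos²22.7°·tan18.5° = 9.9 + 76.11·0.8511·0.3346 = 31.574 kPa
Denominator = 76.11·sin22.7°·cos22.7° = 76.11·0.3859·0.9225 = 27.096 kPa
FS = 31.574 / 27.096 = 1.165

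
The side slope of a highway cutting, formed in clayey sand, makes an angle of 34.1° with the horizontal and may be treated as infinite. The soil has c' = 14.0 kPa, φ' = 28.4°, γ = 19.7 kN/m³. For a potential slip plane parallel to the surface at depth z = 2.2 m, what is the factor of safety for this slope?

For an infinite slope with a slip plane parallel to the surface (no pore pressure): FS = [c' + γz cos²β tanφ'] / [γz sinβ cosβ].
γz = 19.7·2.2 = 43.34 kN/m²
Numerator = 14.0 + 43.34·cos²34.1°·tan28.4° = 14.0 + 43.34·0.6857·0.5407 = 30.068 kPa
Denominator = 43.34·sin34.1°·cos34.1° = 43.34·0.5606·0.8281 = 20.120 kPa
FS = 30.068 / 20.120 = 1.494

FS = 1.49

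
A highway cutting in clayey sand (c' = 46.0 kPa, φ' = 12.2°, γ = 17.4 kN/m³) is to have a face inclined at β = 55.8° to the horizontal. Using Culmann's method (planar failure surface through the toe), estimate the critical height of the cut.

H_c = 30.99 m

Culmann's analysis gives the critical failure plane at α_cr = (β + φ')/2 = (55.8 + 12.2)/2 = 34.0°, and the critical height
H_c = (4c'/γ) · sinβ cosφ' / [1 − cos(β − φ')]
    = (4·46.0/17.4) · sin55.8°·cos12.2° / [1 − cos(43.6°)]
    = 10.575 · 0.8271·0.9774 / [1 − 0.7242]
    = 10.575 · 0.8084 / 0.2758
    = 30.99 m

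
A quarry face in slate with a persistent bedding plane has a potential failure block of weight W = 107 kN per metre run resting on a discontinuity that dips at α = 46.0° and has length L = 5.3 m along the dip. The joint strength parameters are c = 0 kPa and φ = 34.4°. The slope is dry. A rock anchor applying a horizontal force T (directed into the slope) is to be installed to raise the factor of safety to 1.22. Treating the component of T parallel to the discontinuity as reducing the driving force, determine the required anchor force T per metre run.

Resolving forces along and normal to the sliding plane, with the horizontal anchor force T adding T·sinα to the effective normal force and T·cosα acting up the plane against the driving force:
FS = [cL + (W cosα + T sinα) tanφ] / [W sinα − T cosα]
Without the anchor: N' = 74.3 kN/m, driving T_d = 77.0 kN/m, resisting R = 0·5.3 + 74.3·tan34.4° = 50.9 kN/m, FS = 0.66.
Setting FS = 1.22 and solving for T:
1.22·(77.0 − T cos46.0°) = 50.9 + T sin46.0°·tan34.4°
T·(sin46.0°·tan34.4° + 1.22·cos46.0°) = 1.22·77.0 − 50.9
T·(0.7193·0.6847 + 1.22·0.6947) = 93.9 − 50.9 = 43.0
T·1.3400 = 43.0
T = 32.1 kN/m

T = 32 kN/m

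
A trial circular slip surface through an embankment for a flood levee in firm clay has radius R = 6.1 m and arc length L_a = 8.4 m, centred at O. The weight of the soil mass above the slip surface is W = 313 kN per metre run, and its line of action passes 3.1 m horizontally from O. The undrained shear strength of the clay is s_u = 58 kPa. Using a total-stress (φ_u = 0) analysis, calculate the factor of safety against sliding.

FS = 3.06

Taking moments about the centre O, the resisting moment is provided by the undrained shear strength acting along the arc:
M_R = s_u·L_a·R = 58·8.40·6.1 = 2971.9 kN·m/m
M_D = W·d = 313·3.1 = 970.3 kN·m/m
FS = M_R / M_D = 2971.9 / 970.3 = 3.063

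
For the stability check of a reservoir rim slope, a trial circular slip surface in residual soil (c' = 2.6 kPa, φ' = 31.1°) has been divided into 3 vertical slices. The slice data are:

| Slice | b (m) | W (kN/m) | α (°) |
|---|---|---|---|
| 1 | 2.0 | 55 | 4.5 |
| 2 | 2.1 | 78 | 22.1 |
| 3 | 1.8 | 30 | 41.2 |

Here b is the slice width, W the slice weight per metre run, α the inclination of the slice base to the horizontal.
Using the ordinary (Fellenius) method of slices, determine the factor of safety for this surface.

FS = 2.01

Ordinary method of slices: FS = Σ[c'·Δl_i + (W_i cosα_i)·tanφ'] / Σ W_i sinα_i, with Δl_i = b_i / cosα_i.
Slice 1: Δl = 2.0/cos4.5° = 2.006 m; N'_1 = 55·cos4.5° = 54.8; c'Δl = 5.22; W sinα = 4.3
Slice 2: Δl = 2.1/cos22.1° = 2.267 m; N'_2 = 78·cos22.1° = 72.3; c'Δl = 5.89; W sinα = 29.3
Slice 3: Δl = 1.8/cos41.2° = 2.392 m; N'_3 = 30·cos41.2° = 22.6; c'Δl = 6.22; W sinα = 19.8
Σc'Δl = 17.3 kN/m; ΣN' = 149.7 kN/m; ΣW sinα = 53.4 kN/m
Resisting = 17.3 + 149.7·tan31.1° = 17.3 + 90.3 = 107.6 kN/m
FS = 107.6 / 53.4 = 2.014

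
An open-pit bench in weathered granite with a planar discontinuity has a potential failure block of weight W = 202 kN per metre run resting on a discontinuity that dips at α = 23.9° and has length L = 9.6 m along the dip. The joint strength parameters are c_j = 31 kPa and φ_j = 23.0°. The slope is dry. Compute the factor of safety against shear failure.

FS = 4.59

Resolving the block weight along and normal to the plane and applying the Mohr–Coulomb strength on the joint:
N' = W cosα = 202·cos23.9° = 184.7 kN/m
Driving force T = W sinα = 202·sin23.9° = 81.8 kN/m
Resisting force R = c_j·L + N'·tanφ_j = 31·9.6 + 184.7·tan23.0° = 297.6 + 78.4 = 376.0 kN/m
FS = R / T = 376.0 / 81.8 = 4.594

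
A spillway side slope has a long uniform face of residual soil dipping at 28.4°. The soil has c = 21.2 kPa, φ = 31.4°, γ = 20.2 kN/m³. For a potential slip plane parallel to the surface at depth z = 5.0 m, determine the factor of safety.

For an infinite slope with a slip plane parallel to the surface (no pore pressure): FS = [c + γz cos²β tanφ] / [γz sinβ cosβ].
γz = 20.2·5.0 = 101.00 kN/m²
Numerator = 21.2 + 101.00·cos²28.4°·tan31.4° = 21.2 + 101.00·0.7738·0.6104 = 68.904 kPa
Denominator = 101.00·sin28.4°·cos28.4° = 101.00·0.4756·0.8796 = 42.257 kPa
FS = 68.904 / 42.257 = 1.631

FS = 1.63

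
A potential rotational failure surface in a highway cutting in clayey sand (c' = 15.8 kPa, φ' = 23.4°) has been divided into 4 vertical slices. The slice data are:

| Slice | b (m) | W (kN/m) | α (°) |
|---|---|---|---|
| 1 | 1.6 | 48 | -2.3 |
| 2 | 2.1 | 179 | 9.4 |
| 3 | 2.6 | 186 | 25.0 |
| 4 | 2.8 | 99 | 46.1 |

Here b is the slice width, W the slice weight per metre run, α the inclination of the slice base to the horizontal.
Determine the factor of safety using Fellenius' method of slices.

Ordinary method of slices: FS = Σ[c'·Δl_i + (W_i cosα_i)·tanφ'] / Σ W_i sinα_i, with Δl_i = b_i / cosα_i.
Slice 1: Δl = 1.6/cos(-2.3°) = 1.601 m; N'_1 = 48·cos(-2.3°) = 48.0; c'Δl = 25.30; W sinα = -1.9
Slice 2: Δl = 2.1/cos9.4° = 2.129 m; N'_2 = 179·cos9.4° = 176.6; c'Δl = 33.63; W sinα = 29.2
Slice 3: Δl = 2.6/cos25.0° = 2.869 m; N'_3 = 186·cos25.0° = 168.6; c'Δl = 45.33; W sinα = 78.6
Slice 4: Δl = 2.8/cos46.1° = 4.038 m; N'_4 = 99·cos46.1° = 68.6; c'Δl = 63.80; W sinα = 71.3
Σc'Δl = 168.1 kN/m; ΣN' = 461.8 kN/m; ΣW sinα = 177.3 kN/m
Resisting = 168.1 + 461.8·tan23.4° = 168.1 + 199.8 = 367.9 kN/m
FS = 367.9 / 177.3 = 2.076

FS = 2.08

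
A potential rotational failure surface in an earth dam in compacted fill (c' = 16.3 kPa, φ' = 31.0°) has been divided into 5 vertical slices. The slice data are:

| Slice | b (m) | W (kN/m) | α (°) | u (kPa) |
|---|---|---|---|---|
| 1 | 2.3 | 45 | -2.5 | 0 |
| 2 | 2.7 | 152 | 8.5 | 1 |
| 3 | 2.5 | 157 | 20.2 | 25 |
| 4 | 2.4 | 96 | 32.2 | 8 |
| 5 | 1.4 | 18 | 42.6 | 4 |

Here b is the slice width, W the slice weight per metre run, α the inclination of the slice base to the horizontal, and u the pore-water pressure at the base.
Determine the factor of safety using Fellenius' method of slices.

FS = 2.94

Ordinary method of slices: FS = Σ[c'·Δl_i + (W_i cosα_i − u_i·Δl_i)·tanφ'] / Σ W_i sinα_i, with Δl_i = b_i / cosα_i.
Slice 1: Δl = 2.3/cos(-2.5°) = 2.302 m; N'_1 = 45·cos(-2.5°) − 0·2.302 = 45.0; c'Δl = 37.53; W sinα = -2.0
Slice 2: Δl = 2.7/cos8.5° = 2.730 m; N'_2 = 152·cos8.5° − 1·2.730 = 147.6; c'Δl = 44.50; W sinα = 22.5
Slice 3: Δl = 2.5/cos20.2° = 2.664 m; N'_3 = 157·cos20.2° − 25·2.664 = 80.7; c'Δl = 43.42; W sinα = 54.2
Slice 4: Δl = 2.4/cos32.2° = 2.836 m; N'_4 = 96·cos32.2° − 8·2.836 = 58.5; c'Δl = 46.23; W sinα = 51.2
Slice 5: Δl = 1.4/cos42.6° = 1.902 m; N'_5 = 18·cos42.6° − 4·1.902 = 5.6; c'Δl = 31.00; W sinα = 12.2
Σc'Δl = 202.7 kN/m; ΣN' = 337.5 kN/m; ΣW sinα = 138.1 kN/m
Resisting = 202.7 + 337.5·tan31.0° = 202.7 + 202.8 = 405.5 kN/m
FS = 405.5 / 138.1 = 2.937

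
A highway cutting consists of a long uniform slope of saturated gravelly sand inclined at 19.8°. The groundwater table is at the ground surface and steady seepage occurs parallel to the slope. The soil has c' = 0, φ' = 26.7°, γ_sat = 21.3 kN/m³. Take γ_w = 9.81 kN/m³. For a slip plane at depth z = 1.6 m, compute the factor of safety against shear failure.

FS = 0.75

With seepage parallel to the slope and the water table at the surface, the effective normal stress on the slip plane uses the buoyant unit weight γ' = γ_sat − γ_w while the driving shear stress uses γ_sat:
FS = [c' + γ' z cos²β tanφ'] / [γ_sat z sinβ cosβ]
(For c' = 0 this reduces to FS = (γ'/γ_sat)·tanφ'/tanβ.)
γ' = 21.3 − 9.81 = 11.49 kN/m³
Numerator = 0.0 + 11.49·1.6·cos²19.8°·tan26.7° = 0.0 + 11.49·1.6·0.8853·0.5029 = 8.185 kPa
Denominator = 21.3·1.6·sin19.8°·cos19.8° = 21.3·1.6·0.3387·0.9409 = 10.862 kPa
FS = 8.185 / 10.862 = 0.754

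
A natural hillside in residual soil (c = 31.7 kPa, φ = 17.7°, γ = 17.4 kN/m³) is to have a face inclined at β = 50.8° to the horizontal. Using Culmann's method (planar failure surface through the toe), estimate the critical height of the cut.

Culmann's analysis gives the critical failure plane at α_cr = (β + φ)/2 = (50.8 + 17.7)/2 = 34.2°, and the critical height
H_c = (4c/γ) · sinβ cosφ / [1 − cos(β − φ)]
    = (4·31.7/17.4) · sin50.8°·cos17.7° / [1 − cos(33.1°)]
    = 7.287 · 0.7749·0.9527 / [1 − 0.8377]
    = 7.287 · 0.7383 / 0.1623
    = 33.15 m

H_c = 33.15 m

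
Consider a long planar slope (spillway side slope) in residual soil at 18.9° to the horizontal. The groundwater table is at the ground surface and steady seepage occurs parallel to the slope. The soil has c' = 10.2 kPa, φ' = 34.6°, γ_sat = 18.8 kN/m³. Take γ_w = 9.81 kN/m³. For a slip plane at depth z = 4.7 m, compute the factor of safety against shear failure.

FS = 1.34

With seepage parallel to the slope and the water table at the surface, the effective normal stress on the slip plane uses the buoyant unit weight γ' = γ_sat − γ_w while the driving shear stress uses γ_sat:
FS = [c' + γ' z cos²β tanφ'] / [γ_sat z sinβ cosβ]
γ' = 18.8 − 9.81 = 8.99 kN/m³
Numerator = 10.2 + 8.99·4.7·cos²18.9°·tan34.6° = 10.2 + 8.99·4.7·0.8951·0.6899 = 36.290 kPa
Denominator = 18.8·4.7·sin18.9°·cos18.9° = 18.8·4.7·0.3239·0.9461 = 27.078 kPa
FS = 36.290 / 27.078 = 1.340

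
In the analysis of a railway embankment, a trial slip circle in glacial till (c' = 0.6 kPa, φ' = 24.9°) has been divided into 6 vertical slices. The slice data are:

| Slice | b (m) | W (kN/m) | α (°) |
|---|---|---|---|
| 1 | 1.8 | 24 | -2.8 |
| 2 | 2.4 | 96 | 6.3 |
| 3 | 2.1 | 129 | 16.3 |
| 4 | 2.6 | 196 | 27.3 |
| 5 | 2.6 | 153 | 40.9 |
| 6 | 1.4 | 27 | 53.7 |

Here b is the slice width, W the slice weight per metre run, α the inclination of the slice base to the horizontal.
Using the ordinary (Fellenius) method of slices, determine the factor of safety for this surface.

Ordinary method of slices: FS = Σ[c'·Δl_i + (W_i cosα_i)·tanφ'] / Σ W_i sinα_i, with Δl_i = b_i / cosα_i.
Slice 1: Δl = 1.8/cos(-2.8°) = 1.802 m; N'_1 = 24·cos(-2.8°) = 24.0; c'Δl = 1.08; W sinα = -1.2
Slice 2: Δl = 2.4/cos6.3° = 2.415 m; N'_2 = 96·cos6.3° = 95.4; c'Δl = 1.45; W sinα = 10.5
Slice 3: Δl = 2.1/cos16.3° = 2.188 m; N'_3 = 129·cos16.3° = 123.8; c'Δl = 1.31; W sinα = 36.2
Slice 4: Δl = 2.6/cos27.3° = 2.926 m; N'_4 = 196·cos27.3° = 174.2; c'Δl = 1.76; W sinα = 89.9
Slice 5: Δl = 2.6/cos40.9° = 3.440 m; N'_5 = 153·cos40.9° = 115.6; c'Δl = 2.06; W sinα = 100.2
Slice 6: Δl = 1.4/cos53.7° = 2.365 m; N'_6 = 27·cos53.7° = 16.0; c'Δl = 1.42; W sinα = 21.8
Σc'Δl = 9.1 kN/m; ΣN' = 549.0 kN/m; ΣW sinα = 257.4 kN/m
Resisting = 9.1 + 549.0·tan24.9° = 9.1 + 254.8 = 263.9 kN/m
FS = 263.9 / 257.4 = 1.025

FS = 1.03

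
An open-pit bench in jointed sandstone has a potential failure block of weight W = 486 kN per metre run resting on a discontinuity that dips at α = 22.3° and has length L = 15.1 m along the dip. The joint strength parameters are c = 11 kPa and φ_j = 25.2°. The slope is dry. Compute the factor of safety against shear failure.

Resolving the block weight along and normal to the plane and applying the Mohr–Coulomb strength on the joint:
N' = W cosα = 486·cos22.3° = 449.7 kN/m
Driving force T = W sinα = 486·sin22.3° = 184.4 kN/m
Resisting force R = c·L + N'·tanφ_j = 11·15.1 + 449.7·tan25.2° = 166.1 + 211.6 = 377.7 kN/m
FS = R / T = 377.7 / 184.4 = 2.048

FS = 2.05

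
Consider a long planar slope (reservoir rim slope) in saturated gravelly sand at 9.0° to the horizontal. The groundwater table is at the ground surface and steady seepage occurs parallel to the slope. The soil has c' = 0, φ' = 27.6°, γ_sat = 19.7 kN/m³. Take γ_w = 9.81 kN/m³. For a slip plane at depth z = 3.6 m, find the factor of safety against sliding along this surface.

With seepage parallel to the slope and the water table at the surface, the effective normal stress on the slip plane uses the buoyant unit weight γ' = γ_sat − γ_w while the driving shear stress uses γ_sat:
FS = [c' + γ' z cos²β tanφ'] / [γ_sat z sinβ cosβ]
(For c' = 0 this reduces to FS = (γ'/γ_sat)·tanφ'/tanβ.)
γ' = 19.7 − 9.81 = 9.89 kN/m³
Numerator = 0.0 + 9.89·3.6·cos²9.0°·tan27.6° = 0.0 + 9.89·3.6·0.9755·0.5228 = 18.158 kPa
Denominator = 19.7·3.6·sin9.0°·cos9.0° = 19.7·3.6·0.1564·0.9877 = 10.958 kPa
FS = 18.158 / 10.958 = 1.657

FS = 1.66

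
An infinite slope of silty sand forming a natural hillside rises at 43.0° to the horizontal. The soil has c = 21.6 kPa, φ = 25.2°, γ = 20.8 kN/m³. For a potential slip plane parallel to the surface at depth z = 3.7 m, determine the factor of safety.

FS = 1.07

For an infinite slope with a slip plane parallel to the surface (no pore pressure): FS = [c + γz cos²β tanφ] / [γz sinβ cosβ].
γz = 20.8·3.7 = 76.96 kN/m²
Numerator = 21.6 + 76.96·cos²43.0°·tan25.2° = 21.6 + 76.96·0.5349·0.4706 = 40.970 kPa
Denominator = 76.96·sin43.0°·cos43.0° = 76.96·0.6820·0.7314 = 38.386 kPa
FS = 40.970 / 38.386 = 1.067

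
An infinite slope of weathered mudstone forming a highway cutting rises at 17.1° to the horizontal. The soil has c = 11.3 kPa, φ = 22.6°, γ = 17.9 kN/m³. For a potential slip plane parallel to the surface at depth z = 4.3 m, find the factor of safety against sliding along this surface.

For an infinite slope with a slip plane parallel to the surface (no pore pressure): FS = [c + γz cos²β tanφ] / [γz sinβ cosβ].
γz = 17.9·4.3 = 76.97 kN/m²
Numerator = 11.3 + 76.97·cos²17.1°·tan22.6° = 11.3 + 76.97·0.9135·0.4163 = 40.569 kPa
Denominator = 76.97·sin17.1°·cos17.1° = 76.97·0.2940·0.9558 = 21.632 kPa
FS = 40.569 / 21.632 = 1.875

FS = 1.88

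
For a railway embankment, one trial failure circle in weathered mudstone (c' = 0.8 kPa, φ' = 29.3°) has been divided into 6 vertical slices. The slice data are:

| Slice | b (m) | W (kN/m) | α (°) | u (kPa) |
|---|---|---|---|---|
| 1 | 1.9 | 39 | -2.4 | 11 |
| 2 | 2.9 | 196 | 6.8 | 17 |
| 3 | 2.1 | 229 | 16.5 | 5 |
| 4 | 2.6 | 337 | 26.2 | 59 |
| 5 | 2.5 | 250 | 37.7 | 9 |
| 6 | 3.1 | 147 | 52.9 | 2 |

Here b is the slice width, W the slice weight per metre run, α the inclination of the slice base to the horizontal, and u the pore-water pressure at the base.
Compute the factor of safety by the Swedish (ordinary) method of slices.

FS = 0.86

Ordinary method of slices: FS = Σ[c'·Δl_i + (W_i cosα_i − u_i·Δl_i)·tanφ'] / Σ W_i sinα_i, with Δl_i = b_i / cosα_i.
Slice 1: Δl = 1.9/cos(-2.4°) = 1.902 m; N'_1 = 39·cos(-2.4°) − 11·1.902 = 18.0; c'Δl = 1.52; W sinα = -1.6
Slice 2: Δl = 2.9/cos6.8° = 2.921 m; N'_2 = 196·cos6.8° − 17·2.921 = 145.0; c'Δl = 2.34; W sinα = 23.2
Slice 3: Δl = 2.1/cos16.5° = 2.190 m; N'_3 = 229·cos16.5° − 5·2.190 = 208.6; c'Δl = 1.75; W sinα = 65.0
Slice 4: Δl = 2.6/cos26.2° = 2.898 m; N'_4 = 337·cos26.2° − 59·2.898 = 131.4; c'Δl = 2.32; W sinα = 148.8
Slice 5: Δl = 2.5/cos37.7° = 3.160 m; N'_5 = 250·cos37.7° − 9·3.160 = 169.4; c'Δl = 2.53; W sinα = 152.9
Slice 6: Δl = 3.1/cos52.9° = 5.139 m; N'_6 = 147·cos52.9° − 2·5.139 = 78.4; c'Δl = 4.11; W sinα = 117.2
Σc'Δl = 14.6 kN/m; ΣN' = 750.8 kN/m; ΣW sinα = 505.5 kN/m
Resisting = 14.6 + 750.8·tan29.3° = 14.6 + 421.3 = 435.9 kN/m
FS = 435.9 / 505.5 = 0.862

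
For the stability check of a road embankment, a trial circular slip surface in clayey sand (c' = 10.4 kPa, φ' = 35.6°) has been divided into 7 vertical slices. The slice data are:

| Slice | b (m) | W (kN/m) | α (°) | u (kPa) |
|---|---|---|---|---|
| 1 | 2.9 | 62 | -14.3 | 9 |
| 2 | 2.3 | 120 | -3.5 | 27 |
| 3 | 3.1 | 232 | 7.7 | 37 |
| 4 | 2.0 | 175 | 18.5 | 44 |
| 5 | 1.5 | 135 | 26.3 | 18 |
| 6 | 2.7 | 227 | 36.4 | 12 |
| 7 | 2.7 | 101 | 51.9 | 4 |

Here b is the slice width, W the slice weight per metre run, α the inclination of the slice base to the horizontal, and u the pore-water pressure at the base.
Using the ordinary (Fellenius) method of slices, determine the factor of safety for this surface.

Ordinary method of slices: FS = Σ[c'·Δl_i + (W_i cosα_i − u_i·Δl_i)·tanφ'] / Σ W_i sinα_i, with Δl_i = b_i / cosα_i.
Slice 1: Δl = 2.9/cos(-14.3°) = 2.993 m; N'_1 = 62·cos(-14.3°) − 9·2.993 = 33.1; c'Δl = 31.12; W sinα = -15.3
Slice 2: Δl = 2.3/cos(-3.5°) = 2.304 m; N'_2 = 120·cos(-3.5°) − 27·2.304 = 57.6; c'Δl = 23.96; W sinα = -7.3
Slice 3: Δl = 3.1/cos7.7° = 3.128 m; N'_3 = 232·cos7.7° − 37·3.128 = 114.2; c'Δl = 32.53; W sinα = 31.1
Slice 4: Δl = 2.0/cos18.5° = 2.109 m; N'_4 = 175·cos18.5° − 44·2.109 = 73.2; c'Δl = 21.93; W sinα = 55.5
Slice 5: Δl = 1.5/cos26.3° = 1.673 m; N'_5 = 135·cos26.3° − 18·1.673 = 90.9; c'Δl = 17.40; W sinα = 59.8
Slice 6: Δl = 2.7/cos36.4° = 3.354 m; N'_6 = 227·cos36.4° − 12·3.354 = 142.5; c'Δl = 34.89; W sinα = 134.7
Slice 7: Δl = 2.7/cos51.9° = 4.376 m; N'_7 = 101·cos51.9° − 4·4.376 = 44.8; c'Δl = 45.51; W sinα = 79.5
Σc'Δl = 207.4 kN/m; ΣN' = 556.2 kN/m; ΣW sinα = 338.0 kN/m
Resisting = 207.4 + 556.2·tan35.6° = 207.4 + 398.2 = 605.6 kN/m
FS = 605.6 / 338.0 = 1.792

FS = 1.79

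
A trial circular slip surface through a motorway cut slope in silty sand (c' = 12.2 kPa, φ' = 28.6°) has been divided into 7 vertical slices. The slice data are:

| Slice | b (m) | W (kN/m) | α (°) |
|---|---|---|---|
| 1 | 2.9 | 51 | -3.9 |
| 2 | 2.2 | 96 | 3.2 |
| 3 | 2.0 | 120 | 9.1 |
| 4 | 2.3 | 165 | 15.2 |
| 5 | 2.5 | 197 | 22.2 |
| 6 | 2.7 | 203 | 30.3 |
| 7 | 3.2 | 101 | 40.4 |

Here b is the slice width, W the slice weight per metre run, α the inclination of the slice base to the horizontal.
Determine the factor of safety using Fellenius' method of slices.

FS = 2.31

Ordinary method of slices: FS = Σ[c'·Δl_i + (W_i cosα_i)·tanφ'] / Σ W_i sinα_i, with Δl_i = b_i / cosα_i.
Slice 1: Δl = 2.9/cos(-3.9°) = 2.907 m; N'_1 = 51·cos(-3.9°) = 50.9; c'Δl = 35.46; W sinα = -3.5
Slice 2: Δl = 2.2/cos3.2° = 2.203 m; N'_2 = 96·cos3.2° = 95.9; c'Δl = 26.88; W sinα = 5.4
Slice 3: Δl = 2.0/cos9.1° = 2.025 m; N'_3 = 120·cos9.1° = 118.5; c'Δl = 24.71; W sinα = 19.0
Slice 4: Δl = 2.3/cos15.2° = 2.383 m; N'_4 = 165·cos15.2° = 159.2; c'Δl = 29.08; W sinα = 43.3
Slice 5: Δl = 2.5/cos22.2° = 2.700 m; N'_5 = 197·cos22.2° = 182.4; c'Δl = 32.94; W sinα = 74.4
Slice 6: Δl = 2.7/cos30.3° = 3.127 m; N'_6 = 203·cos30.3° = 175.3; c'Δl = 38.15; W sinα = 102.4
Slice 7: Δl = 3.2/cos40.4° = 4.202 m; N'_7 = 101·cos40.4° = 76.9; c'Δl = 51.26; W sinα = 65.5
Σc'Δl = 238.5 kN/m; ΣN' = 859.0 kN/m; ΣW sinα = 306.4 kN/m
Resisting = 238.5 + 859.0·tan28.6° = 238.5 + 468.4 = 706.8 kN/m
FS = 706.8 / 306.4 = 2.307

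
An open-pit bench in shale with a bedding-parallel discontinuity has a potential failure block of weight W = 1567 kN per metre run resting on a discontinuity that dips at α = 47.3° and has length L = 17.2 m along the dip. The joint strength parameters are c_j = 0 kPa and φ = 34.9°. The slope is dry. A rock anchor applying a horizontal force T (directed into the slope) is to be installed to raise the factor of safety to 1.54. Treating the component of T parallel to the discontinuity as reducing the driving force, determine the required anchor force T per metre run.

Resolving forces along and normal to the sliding plane, with the horizontal anchor force T adding T·sinα to the effective normal force and T·cosα acting up the plane against the driving force:
FS = [c_jL + (W cosα + T sinα) tanφ] / [W sinα − T cosα]
Without the anchor: N' = 1062.7 kN/m, driving T_d = 1151.6 kN/m, resisting R = 0·17.2 + 1062.7·tan34.9° = 741.3 kN/m, FS = 0.64.
Setting FS = 1.54 and solving for T:
1.54·(1151.6 − T cos47.3°) = 741.3 + T sin47.3°·tan34.9°
T·(sin47.3°·tan34.9° + 1.54·cos47.3°) = 1.54·1151.6 − 741.3
T·(0.7349·0.6976 + 1.54·0.6782) = 1773.5 − 741.3 = 1032.1
T·1.5570 = 1032.1
T = 662.9 kN/m

T = 663 kN/m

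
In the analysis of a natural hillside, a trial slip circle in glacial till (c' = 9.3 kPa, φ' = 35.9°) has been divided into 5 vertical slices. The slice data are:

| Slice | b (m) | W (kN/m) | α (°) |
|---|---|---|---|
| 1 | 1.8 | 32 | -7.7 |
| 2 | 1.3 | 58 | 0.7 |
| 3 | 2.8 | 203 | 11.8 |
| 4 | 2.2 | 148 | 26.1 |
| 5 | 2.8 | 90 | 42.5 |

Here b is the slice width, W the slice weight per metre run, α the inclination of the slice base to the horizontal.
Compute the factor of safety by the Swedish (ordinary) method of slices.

Ordinary method of slices: FS = Σ[c'·Δl_i + (W_i cosα_i)·tanφ'] / Σ W_i sinα_i, with Δl_i = b_i / cosα_i.
Slice 1: Δl = 1.8/cos(-7.7°) = 1.816 m; N'_1 = 32·cos(-7.7°) = 31.7; c'Δl = 16.89; W sinα = -4.3
Slice 2: Δl = 1.3/cos0.7° = 1.300 m; N'_2 = 58·cos0.7° = 58.0; c'Δl = 12.09; W sinα = 0.7
Slice 3: Δl = 2.8/cos11.8° = 2.860 m; N'_3 = 203·cos11.8° = 198.7; c'Δl = 26.60; W sinα = 41.5
Slice 4: Δl = 2.2/cos26.1° = 2.450 m; N'_4 = 148·cos26.1° = 132.9; c'Δl = 22.78; W sinα = 65.1
Slice 5: Δl = 2.8/cos42.5° = 3.798 m; N'_5 = 90·cos42.5° = 66.4; c'Δl = 35.32; W sinα = 60.8
Σc'Δl = 113.7 kN/m; ΣN' = 487.7 kN/m; ΣW sinα = 163.8 kN/m
Resisting = 113.7 + 487.7·tan35.9° = 113.7 + 353.0 = 466.7 kN/m
FS = 466.7 / 163.8 = 2.848

FS = 2.85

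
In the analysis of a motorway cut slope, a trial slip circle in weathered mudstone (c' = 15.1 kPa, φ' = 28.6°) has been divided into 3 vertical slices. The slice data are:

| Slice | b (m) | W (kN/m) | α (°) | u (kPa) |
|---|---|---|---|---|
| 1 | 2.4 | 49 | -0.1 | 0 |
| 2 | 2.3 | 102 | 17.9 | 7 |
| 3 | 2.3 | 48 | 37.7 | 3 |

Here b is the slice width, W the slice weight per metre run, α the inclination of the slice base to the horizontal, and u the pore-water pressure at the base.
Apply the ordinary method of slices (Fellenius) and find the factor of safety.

Ordinary method of slices: FS = Σ[c'·Δl_i + (W_i cosα_i − u_i·Δl_i)·tanφ'] / Σ W_i sinα_i, with Δl_i = b_i / cosα_i.
Slice 1: Δl = 2.4/cos(-0.1°) = 2.400 m; N'_1 = 49·cos(-0.1°) − 0·2.400 = 49.0; c'Δl = 36.24; W sinα = -0.1
Slice 2: Δl = 2.3/cos17.9° = 2.417 m; N'_2 = 102·cos17.9° − 7·2.417 = 80.1; c'Δl = 36.50; W sinα = 31.4
Slice 3: Δl = 2.3/cos37.7° = 2.907 m; N'_3 = 48·cos37.7° − 3·2.907 = 29.3; c'Δl = 43.89; W sinα = 29.4
Σc'Δl = 116.6 kN/m; ΣN' = 158.4 kN/m; ΣW sinα = 60.6 kN/m
Resisting = 116.6 + 158.4·tan28.6° = 116.6 + 86.4 = 203.0 kN/m
FS = 203.0 / 60.6 = 3.349

FS = 3.35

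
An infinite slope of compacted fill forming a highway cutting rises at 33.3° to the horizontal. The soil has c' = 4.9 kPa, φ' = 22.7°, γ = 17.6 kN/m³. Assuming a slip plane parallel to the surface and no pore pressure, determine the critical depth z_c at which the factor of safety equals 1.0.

z_c = 1.67 m

Setting FS = 1.00 in FS = [c' + γz cos²β tanφ'] / [γz sinβ cosβ] and solving for z:
z = c' / [γ cosβ (FS·sinβ − cosβ·tanφ')]
  = 4.9 / [17.6·cos33.3°·(1.00·sin33.3° − cos33.3°·tan22.7°)]
  = 4.9 / [17.6·0.8358·(1.00·0.5490 − 0.8358·0.4183)]
  = 4.9 / 2.9332 = 1.671 m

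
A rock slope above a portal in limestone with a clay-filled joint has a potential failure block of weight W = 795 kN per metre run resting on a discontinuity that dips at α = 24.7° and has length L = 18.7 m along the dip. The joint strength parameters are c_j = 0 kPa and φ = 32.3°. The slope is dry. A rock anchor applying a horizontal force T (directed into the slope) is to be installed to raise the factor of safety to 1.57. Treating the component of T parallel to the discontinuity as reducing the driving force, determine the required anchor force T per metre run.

T = 38 kN/m

Resolving forces along and normal to the sliding plane, with the horizontal anchor force T adding T·sinα to the effective normal force and T·cosα acting up the plane against the driving force:
FS = [c_jL + (W cosα + T sinα) tanφ] / [W sinα − T cosα]
Without the anchor: N' = 722.3 kN/m, driving T_d = 332.2 kN/m, resisting R = 0·18.7 + 722.3·tan32.3° = 456.6 kN/m, FS = 1.37.
Setting FS = 1.57 and solving for T:
1.57·(332.2 − T cos24.7°) = 456.6 + T sin24.7°·tan32.3°
T·(sin24.7°·tan32.3° + 1.57·cos24.7°) = 1.57·332.2 − 456.6
T·(0.4179·0.6322 + 1.57·0.9085) = 521.6 − 456.6 = 65.0
T·1.6905 = 65.0
T = 38.4 kN/m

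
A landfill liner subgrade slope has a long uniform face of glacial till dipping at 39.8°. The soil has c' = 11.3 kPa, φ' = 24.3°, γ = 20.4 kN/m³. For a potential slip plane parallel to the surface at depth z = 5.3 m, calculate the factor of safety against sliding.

FS = 0.75

For an infinite slope with a slip plane parallel to the surface (no pore pressure): FS = [c' + γz cos²β tanφ'] / [γz sinβ cosβ].
γz = 20.4·5.3 = 108.12 kN/m²
Numerator = 11.3 + 108.12·cos²39.8°·tan24.3° = 11.3 + 108.12·0.5903·0.4515 = 40.115 kPa
Denominator = 108.12·sin39.8°·cos39.8° = 108.12·0.6401·0.7683 = 53.172 kPa
FS = 40.115 / 53.172 = 0.754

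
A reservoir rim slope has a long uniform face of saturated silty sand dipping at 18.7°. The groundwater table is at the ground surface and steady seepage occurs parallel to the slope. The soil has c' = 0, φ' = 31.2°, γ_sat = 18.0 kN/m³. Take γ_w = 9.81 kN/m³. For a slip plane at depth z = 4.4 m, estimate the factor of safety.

With seepage parallel to the slope and the water table at the surface, the effective normal stress on the slip plane uses the buoyant unit weight γ' = γ_sat − γ_w while the driving shear stress uses γ_sat:
FS = [c' + γ' z cos²β tanφ'] / [γ_sat z sinβ cosβ]
(For c' = 0 this reduces to FS = (γ'/γ_sat)·tanφ'/tanβ.)
γ' = 18.0 − 9.81 = 8.19 kN/m³
Numerator = 0.0 + 8.19·4.4·cos²18.7°·tan31.2° = 0.0 + 8.19·4.4·0.8972·0.6056 = 19.581 kPa
Denominator = 18.0·4.4·sin18.7°·cos18.7° = 18.0·4.4·0.3206·0.9472 = 24.052 kPa
FS = 19.581 / 24.052 = 0.814

FS = 0.81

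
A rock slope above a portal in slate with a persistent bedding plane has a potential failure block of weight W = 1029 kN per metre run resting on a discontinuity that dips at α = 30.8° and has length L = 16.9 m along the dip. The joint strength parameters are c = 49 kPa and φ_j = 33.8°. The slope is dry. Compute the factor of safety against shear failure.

Resolving the block weight along and normal to the plane and applying the Mohr–Coulomb strength on the joint:
N' = W cosα = 1029·cos30.8° = 883.9 kN/m
Driving force T = W sinα = 1029·sin30.8° = 526.9 kN/m
Resisting force R = c·L + N'·tanφ_j = 49·16.9 + 883.9·tan33.8° = 828.1 + 591.7 = 1419.8 kN/m
FS = R / T = 1419.8 / 526.9 = 2.695

FS = 2.69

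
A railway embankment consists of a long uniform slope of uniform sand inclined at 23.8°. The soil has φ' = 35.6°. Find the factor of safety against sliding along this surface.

FS = 1.62

For a dry cohesionless infinite slope the factor of safety is FS = tanφ' / tanβ.
FS = tan35.6° / tan23.8° = 0.7159 / 0.4411 = 1.623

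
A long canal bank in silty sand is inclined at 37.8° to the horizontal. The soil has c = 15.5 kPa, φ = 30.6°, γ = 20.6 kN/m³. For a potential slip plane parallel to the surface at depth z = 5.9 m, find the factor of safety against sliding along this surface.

For an infinite slope with a slip plane parallel to the surface (no pore pressure): FS = [c + γz cos²β tanφ] / [γz sinβ cosβ].
γz = 20.6·5.9 = 121.54 kN/m²
Numerator = 15.5 + 121.54·cos²37.8°·tan30.6° = 15.5 + 121.54·0.6243·0.5914 = 60.377 kPa
Denominator = 121.54·sin37.8°·cos37.8° = 121.54·0.6129·0.7902 = 58.861 kPa
FS = 60.377 / 58.861 = 1.026

FS = 1.03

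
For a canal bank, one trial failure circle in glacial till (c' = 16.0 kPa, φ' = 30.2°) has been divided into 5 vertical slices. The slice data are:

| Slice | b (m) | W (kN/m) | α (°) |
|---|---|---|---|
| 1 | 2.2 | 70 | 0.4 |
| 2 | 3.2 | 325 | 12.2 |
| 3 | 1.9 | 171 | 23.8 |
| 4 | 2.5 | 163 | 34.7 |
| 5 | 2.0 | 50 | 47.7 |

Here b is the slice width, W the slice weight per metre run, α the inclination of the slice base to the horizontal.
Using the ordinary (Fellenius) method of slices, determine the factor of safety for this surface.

FS = 2.36

Ordinary method of slices: FS = Σ[c'·Δl_i + (W_i cosα_i)·tanφ'] / Σ W_i sinα_i, with Δl_i = b_i / cosα_i.
Slice 1: Δl = 2.2/cos0.4° = 2.200 m; N'_1 = 70·cos0.4° = 70.0; c'Δl = 35.20; W sinα = 0.5
Slice 2: Δl = 3.2/cos12.2° = 3.274 m; N'_2 = 325·cos12.2° = 317.7; c'Δl = 52.38; W sinα = 68.7
Slice 3: Δl = 1.9/cos23.8° = 2.077 m; N'_3 = 171·cos23.8° = 156.5; c'Δl = 33.23; W sinα = 69.0
Slice 4: Δl = 2.5/cos34.7° = 3.041 m; N'_4 = 163·cos34.7° = 134.0; c'Δl = 48.65; W sinα = 92.8
Slice 5: Δl = 2.0/cos47.7° = 2.972 m; N'_5 = 50·cos47.7° = 33.7; c'Δl = 47.55; W sinα = 37.0
Σc'Δl = 217.0 kN/m; ΣN' = 711.8 kN/m; ΣW sinα = 267.9 kN/m
Resisting = 217.0 + 711.8·tan30.2° = 217.0 + 414.3 = 631.3 kN/m
FS = 631.3 / 267.9 = 2.356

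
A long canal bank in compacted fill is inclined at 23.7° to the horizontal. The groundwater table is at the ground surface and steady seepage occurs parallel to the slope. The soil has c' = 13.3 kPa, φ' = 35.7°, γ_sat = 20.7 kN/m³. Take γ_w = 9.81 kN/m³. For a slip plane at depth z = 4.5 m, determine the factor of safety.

With seepage parallel to the slope and the water table at the surface, the effective normal stress on the slip plane uses the buoyant unit weight γ' = γ_sat − γ_w while the driving shear stress uses γ_sat:
FS = [c' + γ' z cos²β tanφ'] / [γ_sat z sinβ cosβ]
γ' = 20.7 − 9.81 = 10.89 kN/m³
Numerator = 13.3 + 10.89·4.5·cos²23.7°·tan35.7° = 13.3 + 10.89·4.5·0.8384·0.7186 = 42.824 kPa
Denominator = 20.7·4.5·sin23.7°·cos23.7° = 20.7·4.5·0.4019·0.9157 = 34.284 kPa
FS = 42.824 / 34.284 = 1.249

FS = 1.25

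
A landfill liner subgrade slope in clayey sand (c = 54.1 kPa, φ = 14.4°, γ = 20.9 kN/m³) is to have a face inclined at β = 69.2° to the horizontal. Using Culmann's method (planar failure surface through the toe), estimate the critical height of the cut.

Culmann's analysis gives the critical failure plane at α_cr = (β + φ)/2 = (69.2 + 14.4)/2 = 41.8°, and the critical height
H_c = (4c/γ) · sinβ cosφ / [1 − cos(β − φ)]
    = (4·54.1/20.9) · sin69.2°·cos14.4° / [1 − cos(54.8°)]
    = 10.354 · 0.9348·0.9686 / [1 − 0.5764]
    = 10.354 · 0.9055 / 0.4236
    = 22.13 m

H_c = 22.13 m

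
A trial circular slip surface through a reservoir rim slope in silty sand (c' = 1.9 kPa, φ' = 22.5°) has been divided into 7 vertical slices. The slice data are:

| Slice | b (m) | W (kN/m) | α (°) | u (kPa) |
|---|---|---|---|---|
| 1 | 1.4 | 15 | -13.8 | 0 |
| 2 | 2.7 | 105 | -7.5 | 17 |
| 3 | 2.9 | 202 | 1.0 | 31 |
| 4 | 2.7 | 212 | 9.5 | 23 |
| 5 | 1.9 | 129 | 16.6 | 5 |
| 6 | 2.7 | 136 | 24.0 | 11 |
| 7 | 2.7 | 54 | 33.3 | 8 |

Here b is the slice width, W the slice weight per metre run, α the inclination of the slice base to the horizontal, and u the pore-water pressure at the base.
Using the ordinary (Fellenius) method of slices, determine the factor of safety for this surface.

Ordinary method of slices: FS = Σ[c'·Δl_i + (W_i cosα_i − u_i·Δl_i)·tanφ'] / Σ W_i sinα_i, with Δl_i = b_i / cosα_i.
Slice 1: Δl = 1.4/cos(-13.8°) = 1.442 m; N'_1 = 15·cos(-13.8°) − 0·1.442 = 14.6; c'Δl = 2.74; W sinα = -3.6
Slice 2: Δl = 2.7/cos(-7.5°) = 2.723 m; N'_2 = 105·cos(-7.5°) − 17·2.723 = 57.8; c'Δl = 5.17; W sinα = -13.7
Slice 3: Δl = 2.9/cos1.0° = 2.900 m; N'_3 = 202·cos1.0° − 31·2.900 = 112.1; c'Δl = 5.51; W sinα = 3.5
Slice 4: Δl = 2.7/cos9.5° = 2.738 m; N'_4 = 212·cos9.5° − 23·2.738 = 146.1; c'Δl = 5.20; W sinα = 35.0
Slice 5: Δl = 1.9/cos16.6° = 1.983 m; N'_5 = 129·cos16.6° − 5·1.983 = 113.7; c'Δl = 3.77; W sinα = 36.9
Slice 6: Δl = 2.7/cos24.0° = 2.956 m; N'_6 = 136·cos24.0° − 11·2.956 = 91.7; c'Δl = 5.62; W sinα = 55.3
Slice 7: Δl = 2.7/cos33.3° = 3.230 m; N'_7 = 54·cos33.3° − 8·3.230 = 19.3; c'Δl = 6.14; W sinα = 29.6
Σc'Δl = 34.1 kN/m; ΣN' = 555.3 kN/m; ΣW sinα = 143.0 kN/m
Resisting = 34.1 + 555.3·tan22.5° = 34.1 + 230.0 = 264.2 kN/m
FS = 264.2 / 143.0 = 1.847

FS = 1.85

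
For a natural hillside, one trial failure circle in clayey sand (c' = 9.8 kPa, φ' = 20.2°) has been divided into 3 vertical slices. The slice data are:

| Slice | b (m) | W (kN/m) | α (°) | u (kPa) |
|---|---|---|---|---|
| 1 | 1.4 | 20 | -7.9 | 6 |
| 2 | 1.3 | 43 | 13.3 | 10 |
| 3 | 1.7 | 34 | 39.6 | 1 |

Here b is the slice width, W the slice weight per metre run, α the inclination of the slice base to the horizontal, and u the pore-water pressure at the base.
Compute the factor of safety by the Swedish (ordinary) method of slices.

FS = 2.50

Ordinary method of slices: FS = Σ[c'·Δl_i + (W_i cosα_i − u_i·Δl_i)·tanφ'] / Σ W_i sinα_i, with Δl_i = b_i / cosα_i.
Slice 1: Δl = 1.4/cos(-7.9°) = 1.413 m; N'_1 = 20·cos(-7.9°) − 6·1.413 = 11.3; c'Δl = 13.85; W sinα = -2.7
Slice 2: Δl = 1.3/cos13.3° = 1.336 m; N'_2 = 43·cos13.3° − 10·1.336 = 28.5; c'Δl = 13.09; W sinα = 9.9
Slice 3: Δl = 1.7/cos39.6° = 2.206 m; N'_3 = 34·cos39.6° − 1·2.206 = 24.0; c'Δl = 21.62; W sinα = 21.7
Σc'Δl = 48.6 kN/m; ΣN' = 63.8 kN/m; ΣW sinα = 28.8 kN/m
Resisting = 48.6 + 63.8·tan20.2° = 48.6 + 23.5 = 72.0 kN/m
FS = 72.0 / 28.8 = 2.500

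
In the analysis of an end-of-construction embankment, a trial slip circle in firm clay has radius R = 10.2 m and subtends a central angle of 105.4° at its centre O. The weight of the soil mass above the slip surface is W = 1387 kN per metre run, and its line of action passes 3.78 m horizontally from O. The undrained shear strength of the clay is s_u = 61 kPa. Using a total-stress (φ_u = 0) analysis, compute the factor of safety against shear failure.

FS = 2.23

Taking moments about the centre O, the resisting moment is provided by the undrained shear strength acting along the arc:
Arc length L_a = R·θ = 10.2·(105.4°·π/180) = 10.2·1.8396 = 18.76 m
M_R = s_u·L_a·R = 61·18.76·10.2 = 11674.8 kN·m/m
M_D = W·d = 1387·3.78 = 5242.9 kN·m/m
FS = M_R / M_D = 11674.8 / 5242.9 = 2.227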